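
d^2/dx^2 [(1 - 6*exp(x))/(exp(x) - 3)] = 17*(-exp(x) - 3)*exp(x)/(exp(3*x) - 9*exp(2*x) + 27*exp(x) - 27)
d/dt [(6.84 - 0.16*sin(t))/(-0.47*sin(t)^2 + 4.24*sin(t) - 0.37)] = (-0.0752*sin(t)^2 + 6.4296*sin(t) - 28.9424)*cos(t)/(0.2209*sin(t)^4 - 3.9856*sin(t)^3 + 18.3254*sin(t)^2 - 3.1376*sin(t) + 0.1369)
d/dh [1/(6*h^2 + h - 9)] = (-12*h - 1)/(6*h^2 + h - 9)^2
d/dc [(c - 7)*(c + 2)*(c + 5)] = 3*c^2 - 39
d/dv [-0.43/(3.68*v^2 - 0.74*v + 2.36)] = (3.1648*v - 0.3182)/(3.68*v^2 - 0.74*v + 2.36)^2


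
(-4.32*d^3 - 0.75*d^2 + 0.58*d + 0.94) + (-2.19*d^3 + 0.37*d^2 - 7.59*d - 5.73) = -6.51*d^3 - 0.38*d^2 - 7.01*d - 4.79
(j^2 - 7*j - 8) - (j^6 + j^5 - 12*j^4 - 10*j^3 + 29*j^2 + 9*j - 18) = -j^6 - j^5 + 12*j^4 + 10*j^3 - 28*j^2 - 16*j + 10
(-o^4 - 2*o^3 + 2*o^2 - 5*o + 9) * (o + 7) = -o^5 - 9*o^4 - 12*o^3 + 9*o^2 - 26*o + 63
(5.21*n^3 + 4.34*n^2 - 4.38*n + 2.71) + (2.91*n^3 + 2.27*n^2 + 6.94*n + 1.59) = 8.12*n^3 + 6.61*n^2 + 2.56*n + 4.3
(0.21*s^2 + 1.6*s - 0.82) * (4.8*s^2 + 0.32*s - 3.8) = 1.008*s^4 + 7.7472*s^3 - 4.222*s^2 - 6.3424*s + 3.116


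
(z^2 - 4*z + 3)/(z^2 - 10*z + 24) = (z^2 - 4*z + 3)/(z^2 - 10*z + 24)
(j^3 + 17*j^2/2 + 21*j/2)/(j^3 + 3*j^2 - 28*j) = (j + 3/2)/(j - 4)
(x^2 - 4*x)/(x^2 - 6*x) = (x - 4)/(x - 6)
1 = 1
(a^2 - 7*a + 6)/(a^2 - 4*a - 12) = (a - 1)/(a + 2)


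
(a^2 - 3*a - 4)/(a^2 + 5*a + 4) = (a - 4)/(a + 4)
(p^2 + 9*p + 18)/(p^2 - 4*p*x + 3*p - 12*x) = (-p - 6)/(-p + 4*x)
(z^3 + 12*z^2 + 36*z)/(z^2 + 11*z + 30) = z*(z + 6)/(z + 5)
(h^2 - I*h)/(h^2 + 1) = h/(h + I)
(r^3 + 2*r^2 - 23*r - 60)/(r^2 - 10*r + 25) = (r^2 + 7*r + 12)/(r - 5)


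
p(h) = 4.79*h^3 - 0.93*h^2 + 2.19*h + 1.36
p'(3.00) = 125.94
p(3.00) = 128.89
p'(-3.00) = 137.10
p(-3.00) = -142.91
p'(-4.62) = 317.50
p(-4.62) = -500.96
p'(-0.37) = 4.85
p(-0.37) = 0.18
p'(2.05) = 58.77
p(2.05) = 43.21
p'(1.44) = 29.31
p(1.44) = 16.89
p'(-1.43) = 34.24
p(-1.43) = -17.68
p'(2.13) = 63.42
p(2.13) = 48.09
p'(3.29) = 151.61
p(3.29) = 169.08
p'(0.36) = 3.38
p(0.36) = 2.25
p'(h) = 14.37*h^2 - 1.86*h + 2.19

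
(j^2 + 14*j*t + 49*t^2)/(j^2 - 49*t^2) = (-j - 7*t)/(-j + 7*t)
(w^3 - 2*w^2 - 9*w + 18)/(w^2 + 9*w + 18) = (w^2 - 5*w + 6)/(w + 6)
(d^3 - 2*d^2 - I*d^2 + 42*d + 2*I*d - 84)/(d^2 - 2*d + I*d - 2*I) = (d^2 - I*d + 42)/(d + I)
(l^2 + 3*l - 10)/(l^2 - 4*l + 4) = (l + 5)/(l - 2)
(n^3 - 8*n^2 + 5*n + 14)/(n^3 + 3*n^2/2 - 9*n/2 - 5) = 2*(n - 7)/(2*n + 5)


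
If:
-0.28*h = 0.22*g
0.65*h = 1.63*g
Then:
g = 0.00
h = 0.00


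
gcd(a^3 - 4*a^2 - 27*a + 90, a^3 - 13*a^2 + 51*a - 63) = a - 3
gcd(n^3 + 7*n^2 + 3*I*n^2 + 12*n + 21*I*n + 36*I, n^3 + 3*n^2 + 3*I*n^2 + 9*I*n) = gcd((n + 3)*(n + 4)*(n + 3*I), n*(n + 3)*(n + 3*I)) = n^2 + n*(3 + 3*I) + 9*I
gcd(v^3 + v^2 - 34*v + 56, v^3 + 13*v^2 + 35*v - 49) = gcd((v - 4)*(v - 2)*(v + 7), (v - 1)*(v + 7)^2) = v + 7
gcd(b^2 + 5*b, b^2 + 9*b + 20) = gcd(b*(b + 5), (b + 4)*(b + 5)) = b + 5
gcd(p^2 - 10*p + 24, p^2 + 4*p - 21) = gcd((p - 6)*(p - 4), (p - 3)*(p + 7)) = 1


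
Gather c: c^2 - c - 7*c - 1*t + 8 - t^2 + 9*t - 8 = c^2 - 8*c - t^2 + 8*t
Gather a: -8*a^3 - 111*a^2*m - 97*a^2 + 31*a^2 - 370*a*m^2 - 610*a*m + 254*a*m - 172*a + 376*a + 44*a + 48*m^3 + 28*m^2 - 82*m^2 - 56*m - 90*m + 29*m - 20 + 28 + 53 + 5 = -8*a^3 + a^2*(-111*m - 66) + a*(-370*m^2 - 356*m + 248) + 48*m^3 - 54*m^2 - 117*m + 66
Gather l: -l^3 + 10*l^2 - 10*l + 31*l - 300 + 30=-l^3 + 10*l^2 + 21*l - 270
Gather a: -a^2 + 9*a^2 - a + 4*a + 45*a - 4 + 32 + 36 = 8*a^2 + 48*a + 64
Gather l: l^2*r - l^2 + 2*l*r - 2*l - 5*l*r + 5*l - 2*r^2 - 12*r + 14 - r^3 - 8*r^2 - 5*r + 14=l^2*(r - 1) + l*(3 - 3*r) - r^3 - 10*r^2 - 17*r + 28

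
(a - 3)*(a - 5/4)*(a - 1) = a^3 - 21*a^2/4 + 8*a - 15/4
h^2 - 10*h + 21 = (h - 7)*(h - 3)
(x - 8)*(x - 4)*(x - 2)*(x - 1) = x^4 - 15*x^3 + 70*x^2 - 120*x + 64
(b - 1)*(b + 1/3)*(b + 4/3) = b^3 + 2*b^2/3 - 11*b/9 - 4/9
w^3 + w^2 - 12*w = w*(w - 3)*(w + 4)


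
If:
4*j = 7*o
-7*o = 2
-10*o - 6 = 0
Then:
No Solution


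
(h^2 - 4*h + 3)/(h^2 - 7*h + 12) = (h - 1)/(h - 4)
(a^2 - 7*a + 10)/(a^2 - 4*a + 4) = (a - 5)/(a - 2)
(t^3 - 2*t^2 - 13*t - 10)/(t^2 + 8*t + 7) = (t^2 - 3*t - 10)/(t + 7)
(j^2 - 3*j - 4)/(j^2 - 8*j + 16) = (j + 1)/(j - 4)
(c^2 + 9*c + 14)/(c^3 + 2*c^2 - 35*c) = (c + 2)/(c*(c - 5))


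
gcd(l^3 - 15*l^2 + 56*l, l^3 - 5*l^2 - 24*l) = l^2 - 8*l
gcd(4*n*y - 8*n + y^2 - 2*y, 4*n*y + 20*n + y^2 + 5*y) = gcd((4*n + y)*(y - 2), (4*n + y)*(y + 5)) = 4*n + y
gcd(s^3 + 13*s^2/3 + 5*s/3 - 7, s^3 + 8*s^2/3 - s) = s + 3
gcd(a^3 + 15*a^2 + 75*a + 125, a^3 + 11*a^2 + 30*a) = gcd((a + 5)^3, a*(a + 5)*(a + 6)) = a + 5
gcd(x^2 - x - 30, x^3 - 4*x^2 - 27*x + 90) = x^2 - x - 30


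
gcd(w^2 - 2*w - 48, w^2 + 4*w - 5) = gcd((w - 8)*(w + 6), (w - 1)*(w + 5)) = 1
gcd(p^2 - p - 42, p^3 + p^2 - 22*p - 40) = 1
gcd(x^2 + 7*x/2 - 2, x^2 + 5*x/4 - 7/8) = x - 1/2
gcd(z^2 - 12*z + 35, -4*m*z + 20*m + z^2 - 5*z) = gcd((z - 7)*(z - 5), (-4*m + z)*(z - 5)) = z - 5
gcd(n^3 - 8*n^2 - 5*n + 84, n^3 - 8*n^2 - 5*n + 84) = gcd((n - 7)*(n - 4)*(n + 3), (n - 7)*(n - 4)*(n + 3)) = n^3 - 8*n^2 - 5*n + 84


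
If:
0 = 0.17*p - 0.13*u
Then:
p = 0.764705882352941*u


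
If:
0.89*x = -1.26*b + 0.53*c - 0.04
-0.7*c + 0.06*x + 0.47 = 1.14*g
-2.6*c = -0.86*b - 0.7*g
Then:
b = 0.00944831840285062 - 0.796309806733486*x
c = 0.0979337380897958 - 0.213868597139985*x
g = 0.183954401752623*x + 0.352145950295739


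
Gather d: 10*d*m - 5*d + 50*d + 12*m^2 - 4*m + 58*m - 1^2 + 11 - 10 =d*(10*m + 45) + 12*m^2 + 54*m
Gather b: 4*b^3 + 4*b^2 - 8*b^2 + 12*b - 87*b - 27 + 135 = 4*b^3 - 4*b^2 - 75*b + 108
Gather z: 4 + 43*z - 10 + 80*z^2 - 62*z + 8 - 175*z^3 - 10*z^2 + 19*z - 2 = -175*z^3 + 70*z^2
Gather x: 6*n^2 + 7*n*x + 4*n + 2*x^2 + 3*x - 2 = 6*n^2 + 4*n + 2*x^2 + x*(7*n + 3) - 2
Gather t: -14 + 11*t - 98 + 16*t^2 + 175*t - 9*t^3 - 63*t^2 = -9*t^3 - 47*t^2 + 186*t - 112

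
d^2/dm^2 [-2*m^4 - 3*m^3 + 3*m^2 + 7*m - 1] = -24*m^2 - 18*m + 6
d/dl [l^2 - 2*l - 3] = 2*l - 2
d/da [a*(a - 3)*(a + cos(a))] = -a*(a - 3)*(sin(a) - 1) + a*(a + cos(a)) + (a - 3)*(a + cos(a))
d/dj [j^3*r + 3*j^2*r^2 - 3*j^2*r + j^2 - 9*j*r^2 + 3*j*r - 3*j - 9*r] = 3*j^2*r + 6*j*r^2 - 6*j*r + 2*j - 9*r^2 + 3*r - 3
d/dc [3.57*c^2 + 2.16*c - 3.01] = 7.14*c + 2.16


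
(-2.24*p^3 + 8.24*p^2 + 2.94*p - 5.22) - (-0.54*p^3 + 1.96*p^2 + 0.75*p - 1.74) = -1.7*p^3 + 6.28*p^2 + 2.19*p - 3.48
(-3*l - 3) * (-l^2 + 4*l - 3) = 3*l^3 - 9*l^2 - 3*l + 9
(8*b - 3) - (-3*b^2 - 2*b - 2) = 3*b^2 + 10*b - 1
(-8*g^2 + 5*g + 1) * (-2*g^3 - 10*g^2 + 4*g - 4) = 16*g^5 + 70*g^4 - 84*g^3 + 42*g^2 - 16*g - 4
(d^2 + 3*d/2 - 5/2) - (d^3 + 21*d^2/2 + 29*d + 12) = -d^3 - 19*d^2/2 - 55*d/2 - 29/2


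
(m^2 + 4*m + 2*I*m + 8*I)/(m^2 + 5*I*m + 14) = (m^2 + 2*m*(2 + I) + 8*I)/(m^2 + 5*I*m + 14)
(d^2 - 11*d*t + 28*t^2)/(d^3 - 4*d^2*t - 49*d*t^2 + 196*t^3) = 1/(d + 7*t)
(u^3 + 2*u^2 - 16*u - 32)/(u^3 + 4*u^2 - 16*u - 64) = (u + 2)/(u + 4)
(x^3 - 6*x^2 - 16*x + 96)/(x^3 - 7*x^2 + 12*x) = (x^2 - 2*x - 24)/(x*(x - 3))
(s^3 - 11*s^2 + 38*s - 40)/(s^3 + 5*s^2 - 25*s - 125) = (s^2 - 6*s + 8)/(s^2 + 10*s + 25)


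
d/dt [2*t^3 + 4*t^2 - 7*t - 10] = 6*t^2 + 8*t - 7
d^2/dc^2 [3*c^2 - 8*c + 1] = 6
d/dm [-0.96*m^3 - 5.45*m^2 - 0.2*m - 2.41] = -2.88*m^2 - 10.9*m - 0.2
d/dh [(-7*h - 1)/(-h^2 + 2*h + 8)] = (7*h^2 - 14*h - 2*(h - 1)*(7*h + 1) - 56)/(-h^2 + 2*h + 8)^2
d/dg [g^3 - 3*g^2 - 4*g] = 3*g^2 - 6*g - 4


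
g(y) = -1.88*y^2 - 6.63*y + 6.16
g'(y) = -3.76*y - 6.63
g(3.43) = -38.70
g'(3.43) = -19.53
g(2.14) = -16.64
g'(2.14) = -14.68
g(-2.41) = 11.22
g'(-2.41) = 2.43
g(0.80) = -0.35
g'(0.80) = -9.64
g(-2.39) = 11.27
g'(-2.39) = 2.36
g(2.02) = -14.90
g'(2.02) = -14.23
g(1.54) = -8.51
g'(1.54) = -12.42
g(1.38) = -6.57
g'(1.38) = -11.82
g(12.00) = -344.12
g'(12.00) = -51.75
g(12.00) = -344.12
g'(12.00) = -51.75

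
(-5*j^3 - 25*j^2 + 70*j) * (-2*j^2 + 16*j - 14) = 10*j^5 - 30*j^4 - 470*j^3 + 1470*j^2 - 980*j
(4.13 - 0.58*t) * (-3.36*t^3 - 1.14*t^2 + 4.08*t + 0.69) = 1.9488*t^4 - 13.2156*t^3 - 7.0746*t^2 + 16.4502*t + 2.8497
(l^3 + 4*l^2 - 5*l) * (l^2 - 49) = l^5 + 4*l^4 - 54*l^3 - 196*l^2 + 245*l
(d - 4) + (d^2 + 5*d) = d^2 + 6*d - 4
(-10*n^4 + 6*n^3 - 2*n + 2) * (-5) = 50*n^4 - 30*n^3 + 10*n - 10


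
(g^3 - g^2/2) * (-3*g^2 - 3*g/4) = -3*g^5 + 3*g^4/4 + 3*g^3/8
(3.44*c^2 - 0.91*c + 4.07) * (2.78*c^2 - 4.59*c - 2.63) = 9.5632*c^4 - 18.3194*c^3 + 6.4443*c^2 - 16.288*c - 10.7041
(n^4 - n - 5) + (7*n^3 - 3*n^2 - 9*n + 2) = n^4 + 7*n^3 - 3*n^2 - 10*n - 3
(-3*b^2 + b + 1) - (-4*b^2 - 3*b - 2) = b^2 + 4*b + 3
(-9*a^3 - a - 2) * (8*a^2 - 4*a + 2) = -72*a^5 + 36*a^4 - 26*a^3 - 12*a^2 + 6*a - 4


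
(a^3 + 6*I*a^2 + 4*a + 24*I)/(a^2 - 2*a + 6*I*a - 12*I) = (a^2 + 4)/(a - 2)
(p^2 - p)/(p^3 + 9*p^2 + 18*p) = (p - 1)/(p^2 + 9*p + 18)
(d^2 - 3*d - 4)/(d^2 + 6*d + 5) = (d - 4)/(d + 5)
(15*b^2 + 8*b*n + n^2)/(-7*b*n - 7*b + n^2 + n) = (-15*b^2 - 8*b*n - n^2)/(7*b*n + 7*b - n^2 - n)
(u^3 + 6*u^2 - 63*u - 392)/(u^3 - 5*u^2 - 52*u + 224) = (u + 7)/(u - 4)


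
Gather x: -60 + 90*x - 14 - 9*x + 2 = 81*x - 72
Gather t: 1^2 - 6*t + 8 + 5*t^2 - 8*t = 5*t^2 - 14*t + 9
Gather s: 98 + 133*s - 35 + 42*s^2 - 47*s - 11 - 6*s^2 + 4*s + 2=36*s^2 + 90*s + 54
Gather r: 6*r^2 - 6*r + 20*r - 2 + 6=6*r^2 + 14*r + 4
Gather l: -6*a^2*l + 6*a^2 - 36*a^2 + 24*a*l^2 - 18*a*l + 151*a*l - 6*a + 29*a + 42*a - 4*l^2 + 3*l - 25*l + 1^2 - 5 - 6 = -30*a^2 + 65*a + l^2*(24*a - 4) + l*(-6*a^2 + 133*a - 22) - 10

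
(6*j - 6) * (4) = 24*j - 24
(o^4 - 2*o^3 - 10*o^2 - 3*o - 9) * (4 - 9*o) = -9*o^5 + 22*o^4 + 82*o^3 - 13*o^2 + 69*o - 36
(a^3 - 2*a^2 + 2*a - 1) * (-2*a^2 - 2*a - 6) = -2*a^5 + 2*a^4 - 6*a^3 + 10*a^2 - 10*a + 6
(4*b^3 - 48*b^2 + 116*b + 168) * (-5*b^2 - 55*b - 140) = -20*b^5 + 20*b^4 + 1500*b^3 - 500*b^2 - 25480*b - 23520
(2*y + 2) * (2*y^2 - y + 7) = 4*y^3 + 2*y^2 + 12*y + 14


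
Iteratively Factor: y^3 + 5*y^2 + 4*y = (y + 4)*(y^2 + y) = y*(y + 4)*(y + 1)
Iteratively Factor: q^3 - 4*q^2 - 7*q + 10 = (q + 2)*(q^2 - 6*q + 5) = (q - 5)*(q + 2)*(q - 1)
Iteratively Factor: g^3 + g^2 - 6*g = (g + 3)*(g^2 - 2*g) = (g - 2)*(g + 3)*(g)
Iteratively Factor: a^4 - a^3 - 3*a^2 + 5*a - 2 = (a - 1)*(a^3 - 3*a + 2) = (a - 1)*(a + 2)*(a^2 - 2*a + 1) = (a - 1)^2*(a + 2)*(a - 1)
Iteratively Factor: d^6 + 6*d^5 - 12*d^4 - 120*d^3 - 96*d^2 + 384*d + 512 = (d + 4)*(d^5 + 2*d^4 - 20*d^3 - 40*d^2 + 64*d + 128) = (d - 4)*(d + 4)*(d^4 + 6*d^3 + 4*d^2 - 24*d - 32) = (d - 4)*(d - 2)*(d + 4)*(d^3 + 8*d^2 + 20*d + 16) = (d - 4)*(d - 2)*(d + 4)^2*(d^2 + 4*d + 4) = (d - 4)*(d - 2)*(d + 2)*(d + 4)^2*(d + 2)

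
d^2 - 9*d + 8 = (d - 8)*(d - 1)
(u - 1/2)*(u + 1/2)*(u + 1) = u^3 + u^2 - u/4 - 1/4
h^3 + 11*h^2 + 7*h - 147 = (h - 3)*(h + 7)^2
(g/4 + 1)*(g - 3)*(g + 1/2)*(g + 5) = g^4/4 + 13*g^3/8 - g^2 - 127*g/8 - 15/2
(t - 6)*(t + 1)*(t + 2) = t^3 - 3*t^2 - 16*t - 12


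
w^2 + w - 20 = (w - 4)*(w + 5)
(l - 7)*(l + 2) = l^2 - 5*l - 14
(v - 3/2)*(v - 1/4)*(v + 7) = v^3 + 21*v^2/4 - 95*v/8 + 21/8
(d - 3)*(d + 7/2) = d^2 + d/2 - 21/2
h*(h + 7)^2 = h^3 + 14*h^2 + 49*h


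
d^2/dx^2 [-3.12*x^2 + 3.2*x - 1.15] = -6.24000000000000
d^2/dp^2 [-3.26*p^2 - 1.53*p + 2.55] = -6.52000000000000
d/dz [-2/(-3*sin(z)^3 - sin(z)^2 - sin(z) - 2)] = 2*(-2*sin(z) + 9*cos(z)^2 - 10)*cos(z)/(3*sin(z)^3 + sin(z)^2 + sin(z) + 2)^2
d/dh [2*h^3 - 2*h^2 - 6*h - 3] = 6*h^2 - 4*h - 6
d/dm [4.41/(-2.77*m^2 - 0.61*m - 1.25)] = (24.4314*m + 2.6901)/(2.77*m^2 + 0.61*m + 1.25)^2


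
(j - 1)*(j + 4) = j^2 + 3*j - 4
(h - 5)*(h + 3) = h^2 - 2*h - 15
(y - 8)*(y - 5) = y^2 - 13*y + 40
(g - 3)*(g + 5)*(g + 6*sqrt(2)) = g^3 + 2*g^2 + 6*sqrt(2)*g^2 - 15*g + 12*sqrt(2)*g - 90*sqrt(2)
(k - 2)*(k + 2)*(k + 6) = k^3 + 6*k^2 - 4*k - 24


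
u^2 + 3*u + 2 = (u + 1)*(u + 2)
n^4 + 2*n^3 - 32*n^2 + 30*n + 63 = (n - 3)^2*(n + 1)*(n + 7)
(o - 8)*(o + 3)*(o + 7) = o^3 + 2*o^2 - 59*o - 168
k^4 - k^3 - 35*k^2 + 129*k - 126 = (k - 3)^2*(k - 2)*(k + 7)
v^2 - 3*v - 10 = (v - 5)*(v + 2)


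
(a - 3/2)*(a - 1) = a^2 - 5*a/2 + 3/2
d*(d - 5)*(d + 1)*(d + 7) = d^4 + 3*d^3 - 33*d^2 - 35*d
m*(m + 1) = m^2 + m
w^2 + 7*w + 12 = (w + 3)*(w + 4)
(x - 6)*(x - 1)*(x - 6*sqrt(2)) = x^3 - 6*sqrt(2)*x^2 - 7*x^2 + 6*x + 42*sqrt(2)*x - 36*sqrt(2)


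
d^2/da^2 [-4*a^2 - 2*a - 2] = -8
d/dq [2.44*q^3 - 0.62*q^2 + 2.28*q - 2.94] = 7.32*q^2 - 1.24*q + 2.28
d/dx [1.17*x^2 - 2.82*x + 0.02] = 2.34*x - 2.82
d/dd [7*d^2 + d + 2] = 14*d + 1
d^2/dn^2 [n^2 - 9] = 2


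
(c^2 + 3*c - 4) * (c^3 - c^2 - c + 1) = c^5 + 2*c^4 - 8*c^3 + 2*c^2 + 7*c - 4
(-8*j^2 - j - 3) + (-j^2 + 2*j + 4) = -9*j^2 + j + 1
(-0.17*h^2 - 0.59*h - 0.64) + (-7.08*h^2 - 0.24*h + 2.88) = -7.25*h^2 - 0.83*h + 2.24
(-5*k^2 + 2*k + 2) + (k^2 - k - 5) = -4*k^2 + k - 3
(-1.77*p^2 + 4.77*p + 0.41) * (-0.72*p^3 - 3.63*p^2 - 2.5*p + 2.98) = 1.2744*p^5 + 2.9907*p^4 - 13.1853*p^3 - 18.6879*p^2 + 13.1896*p + 1.2218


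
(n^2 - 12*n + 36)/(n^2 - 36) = (n - 6)/(n + 6)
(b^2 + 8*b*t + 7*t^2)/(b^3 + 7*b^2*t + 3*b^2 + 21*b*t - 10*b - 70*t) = (b + t)/(b^2 + 3*b - 10)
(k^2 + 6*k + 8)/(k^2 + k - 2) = (k + 4)/(k - 1)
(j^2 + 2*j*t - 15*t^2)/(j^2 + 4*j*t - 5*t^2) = (-j + 3*t)/(-j + t)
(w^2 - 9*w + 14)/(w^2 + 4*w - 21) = (w^2 - 9*w + 14)/(w^2 + 4*w - 21)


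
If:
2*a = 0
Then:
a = 0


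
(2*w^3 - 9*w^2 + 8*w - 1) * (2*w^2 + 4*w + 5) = 4*w^5 - 10*w^4 - 10*w^3 - 15*w^2 + 36*w - 5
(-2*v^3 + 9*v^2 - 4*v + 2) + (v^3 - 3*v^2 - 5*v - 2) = -v^3 + 6*v^2 - 9*v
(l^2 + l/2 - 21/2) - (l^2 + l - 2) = -l/2 - 17/2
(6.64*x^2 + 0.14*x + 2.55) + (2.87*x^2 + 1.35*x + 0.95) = 9.51*x^2 + 1.49*x + 3.5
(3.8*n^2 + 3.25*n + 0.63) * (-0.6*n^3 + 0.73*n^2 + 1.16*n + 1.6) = -2.28*n^5 + 0.824*n^4 + 6.4025*n^3 + 10.3099*n^2 + 5.9308*n + 1.008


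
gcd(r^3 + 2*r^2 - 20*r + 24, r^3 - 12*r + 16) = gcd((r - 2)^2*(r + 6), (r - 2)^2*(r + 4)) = r^2 - 4*r + 4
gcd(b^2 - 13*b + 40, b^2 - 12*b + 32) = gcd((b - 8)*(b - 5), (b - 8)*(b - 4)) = b - 8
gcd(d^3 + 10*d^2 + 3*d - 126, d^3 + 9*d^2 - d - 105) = d^2 + 4*d - 21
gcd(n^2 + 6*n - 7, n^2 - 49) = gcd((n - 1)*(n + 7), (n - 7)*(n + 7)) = n + 7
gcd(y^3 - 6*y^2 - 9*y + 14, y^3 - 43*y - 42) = y - 7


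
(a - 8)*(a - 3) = a^2 - 11*a + 24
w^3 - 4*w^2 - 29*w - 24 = (w - 8)*(w + 1)*(w + 3)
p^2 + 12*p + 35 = (p + 5)*(p + 7)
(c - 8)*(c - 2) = c^2 - 10*c + 16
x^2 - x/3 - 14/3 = (x - 7/3)*(x + 2)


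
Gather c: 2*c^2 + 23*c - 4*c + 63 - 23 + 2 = 2*c^2 + 19*c + 42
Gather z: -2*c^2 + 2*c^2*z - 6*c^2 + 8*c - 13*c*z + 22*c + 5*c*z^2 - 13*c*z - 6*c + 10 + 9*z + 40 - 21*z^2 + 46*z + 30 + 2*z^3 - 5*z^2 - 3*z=-8*c^2 + 24*c + 2*z^3 + z^2*(5*c - 26) + z*(2*c^2 - 26*c + 52) + 80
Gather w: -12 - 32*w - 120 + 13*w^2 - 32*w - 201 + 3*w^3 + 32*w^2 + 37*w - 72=3*w^3 + 45*w^2 - 27*w - 405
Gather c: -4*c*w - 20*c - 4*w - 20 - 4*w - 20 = c*(-4*w - 20) - 8*w - 40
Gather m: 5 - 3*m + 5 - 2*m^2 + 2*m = -2*m^2 - m + 10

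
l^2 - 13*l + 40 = (l - 8)*(l - 5)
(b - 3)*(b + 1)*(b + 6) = b^3 + 4*b^2 - 15*b - 18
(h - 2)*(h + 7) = h^2 + 5*h - 14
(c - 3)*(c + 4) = c^2 + c - 12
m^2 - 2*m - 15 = (m - 5)*(m + 3)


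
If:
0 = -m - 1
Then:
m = -1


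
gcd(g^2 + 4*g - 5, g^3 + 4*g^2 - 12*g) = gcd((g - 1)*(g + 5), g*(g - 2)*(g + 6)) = 1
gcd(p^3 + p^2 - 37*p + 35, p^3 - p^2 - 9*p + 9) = p - 1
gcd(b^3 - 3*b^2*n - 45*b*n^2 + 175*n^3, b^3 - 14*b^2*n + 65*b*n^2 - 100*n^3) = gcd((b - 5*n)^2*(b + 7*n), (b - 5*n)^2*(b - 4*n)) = b^2 - 10*b*n + 25*n^2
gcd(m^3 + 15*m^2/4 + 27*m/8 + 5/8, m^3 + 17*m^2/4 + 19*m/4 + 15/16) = m^2 + 11*m/4 + 5/8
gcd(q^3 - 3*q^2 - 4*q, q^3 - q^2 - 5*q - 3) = q + 1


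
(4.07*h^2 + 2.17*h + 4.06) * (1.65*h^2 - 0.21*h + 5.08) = 6.7155*h^4 + 2.7258*h^3 + 26.9189*h^2 + 10.171*h + 20.6248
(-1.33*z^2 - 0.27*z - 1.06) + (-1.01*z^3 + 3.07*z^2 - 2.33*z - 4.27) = -1.01*z^3 + 1.74*z^2 - 2.6*z - 5.33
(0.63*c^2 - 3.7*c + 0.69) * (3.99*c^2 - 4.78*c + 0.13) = 2.5137*c^4 - 17.7744*c^3 + 20.521*c^2 - 3.7792*c + 0.0897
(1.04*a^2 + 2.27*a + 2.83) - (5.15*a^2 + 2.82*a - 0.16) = -4.11*a^2 - 0.55*a + 2.99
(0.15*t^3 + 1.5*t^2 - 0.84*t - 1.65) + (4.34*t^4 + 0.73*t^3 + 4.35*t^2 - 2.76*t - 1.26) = 4.34*t^4 + 0.88*t^3 + 5.85*t^2 - 3.6*t - 2.91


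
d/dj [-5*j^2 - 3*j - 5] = -10*j - 3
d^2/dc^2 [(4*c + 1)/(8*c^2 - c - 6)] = 2*(4*(-24*c - 1)*(-8*c^2 + c + 6) - (4*c + 1)*(16*c - 1)^2)/(-8*c^2 + c + 6)^3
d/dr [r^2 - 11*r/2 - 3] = 2*r - 11/2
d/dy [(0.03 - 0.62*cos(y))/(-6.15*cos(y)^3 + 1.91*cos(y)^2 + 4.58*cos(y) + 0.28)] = (7.626*cos(y)^3 - 1.7377*cos(y)^2 + 0.1146*cos(y) + 0.311)*sin(y)/(37.8225*cos(y)^6 - 23.493*cos(y)^5 - 52.6859*cos(y)^4 + 14.0516*cos(y)^3 + 22.046*cos(y)^2 + 2.5648*cos(y) + 0.0784)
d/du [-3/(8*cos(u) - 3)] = -24*sin(u)/(8*cos(u) - 3)^2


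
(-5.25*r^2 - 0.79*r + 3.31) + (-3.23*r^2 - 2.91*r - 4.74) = -8.48*r^2 - 3.7*r - 1.43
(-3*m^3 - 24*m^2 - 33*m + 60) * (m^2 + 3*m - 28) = -3*m^5 - 33*m^4 - 21*m^3 + 633*m^2 + 1104*m - 1680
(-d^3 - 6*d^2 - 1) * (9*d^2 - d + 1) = -9*d^5 - 53*d^4 + 5*d^3 - 15*d^2 + d - 1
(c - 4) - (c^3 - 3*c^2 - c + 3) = -c^3 + 3*c^2 + 2*c - 7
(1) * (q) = q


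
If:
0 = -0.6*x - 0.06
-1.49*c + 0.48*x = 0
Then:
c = -0.03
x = -0.10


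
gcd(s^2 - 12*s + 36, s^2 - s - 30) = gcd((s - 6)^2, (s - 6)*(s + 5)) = s - 6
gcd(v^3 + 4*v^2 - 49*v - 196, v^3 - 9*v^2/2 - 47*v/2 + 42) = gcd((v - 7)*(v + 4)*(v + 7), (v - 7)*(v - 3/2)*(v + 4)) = v^2 - 3*v - 28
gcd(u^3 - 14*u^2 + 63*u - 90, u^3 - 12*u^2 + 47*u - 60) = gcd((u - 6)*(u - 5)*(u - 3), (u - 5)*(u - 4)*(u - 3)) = u^2 - 8*u + 15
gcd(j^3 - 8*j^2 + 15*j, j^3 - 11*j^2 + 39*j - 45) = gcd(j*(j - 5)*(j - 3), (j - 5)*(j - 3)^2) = j^2 - 8*j + 15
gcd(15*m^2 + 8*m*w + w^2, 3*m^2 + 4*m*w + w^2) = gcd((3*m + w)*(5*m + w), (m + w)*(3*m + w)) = 3*m + w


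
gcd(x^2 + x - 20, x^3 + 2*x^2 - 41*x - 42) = 1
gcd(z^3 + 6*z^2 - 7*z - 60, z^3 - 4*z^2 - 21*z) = 1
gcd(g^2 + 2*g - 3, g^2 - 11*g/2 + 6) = 1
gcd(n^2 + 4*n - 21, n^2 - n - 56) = n + 7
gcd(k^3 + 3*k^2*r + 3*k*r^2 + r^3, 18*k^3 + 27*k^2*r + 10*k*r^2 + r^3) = k + r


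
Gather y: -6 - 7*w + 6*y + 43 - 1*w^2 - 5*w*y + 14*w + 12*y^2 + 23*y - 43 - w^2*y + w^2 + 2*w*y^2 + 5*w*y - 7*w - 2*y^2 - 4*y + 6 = y^2*(2*w + 10) + y*(25 - w^2)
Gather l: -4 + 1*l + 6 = l + 2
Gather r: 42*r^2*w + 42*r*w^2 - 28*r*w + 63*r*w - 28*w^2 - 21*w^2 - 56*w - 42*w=42*r^2*w + r*(42*w^2 + 35*w) - 49*w^2 - 98*w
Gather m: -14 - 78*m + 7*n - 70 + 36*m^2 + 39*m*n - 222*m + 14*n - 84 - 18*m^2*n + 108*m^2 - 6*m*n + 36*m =m^2*(144 - 18*n) + m*(33*n - 264) + 21*n - 168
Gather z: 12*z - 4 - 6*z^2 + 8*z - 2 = -6*z^2 + 20*z - 6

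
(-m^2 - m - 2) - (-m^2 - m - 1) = -1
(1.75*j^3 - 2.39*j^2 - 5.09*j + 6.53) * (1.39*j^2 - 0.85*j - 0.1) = 2.4325*j^5 - 4.8096*j^4 - 5.2186*j^3 + 13.6422*j^2 - 5.0415*j - 0.653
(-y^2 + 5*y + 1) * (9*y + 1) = -9*y^3 + 44*y^2 + 14*y + 1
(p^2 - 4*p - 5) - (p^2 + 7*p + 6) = -11*p - 11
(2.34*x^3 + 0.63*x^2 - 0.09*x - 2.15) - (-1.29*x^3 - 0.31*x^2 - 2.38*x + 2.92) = 3.63*x^3 + 0.94*x^2 + 2.29*x - 5.07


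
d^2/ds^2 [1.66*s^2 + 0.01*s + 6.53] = 3.32000000000000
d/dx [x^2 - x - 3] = 2*x - 1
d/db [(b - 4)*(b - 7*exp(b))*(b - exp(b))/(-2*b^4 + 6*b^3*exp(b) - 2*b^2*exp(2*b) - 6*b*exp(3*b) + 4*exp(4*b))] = (5*b^4*exp(b) + b^4 - 2*b^3*exp(2*b) - 34*b^3*exp(b) - 8*b^3 + 13*b^2*exp(3*b) + 23*b^2*exp(2*b) + 92*b^2*exp(b) - 28*b*exp(4*b) - 56*b*exp(3*b) - 112*b*exp(2*b) + 126*exp(4*b) - 20*exp(3*b))/(2*(b^6 - 4*b^5*exp(b) + 2*b^4*exp(2*b) + 8*b^3*exp(3*b) - 7*b^2*exp(4*b) - 4*b*exp(5*b) + 4*exp(6*b)))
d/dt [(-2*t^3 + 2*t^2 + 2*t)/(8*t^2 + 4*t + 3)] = 2*(-8*t^4 - 8*t^3 - 13*t^2 + 6*t + 3)/(64*t^4 + 64*t^3 + 64*t^2 + 24*t + 9)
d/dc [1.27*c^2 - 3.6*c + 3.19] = 2.54*c - 3.6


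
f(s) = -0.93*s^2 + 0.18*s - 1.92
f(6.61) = -41.36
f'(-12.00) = 22.50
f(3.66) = -13.72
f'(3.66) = -6.63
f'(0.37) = -0.51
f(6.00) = -34.32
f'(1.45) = -2.52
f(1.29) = -3.24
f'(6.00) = -10.98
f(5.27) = -26.80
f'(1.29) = -2.22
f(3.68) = -13.85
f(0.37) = -1.98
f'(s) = 0.18 - 1.86*s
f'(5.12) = -9.34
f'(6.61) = -12.11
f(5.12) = -25.38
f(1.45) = -3.61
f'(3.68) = -6.66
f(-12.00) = -138.00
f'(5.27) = -9.62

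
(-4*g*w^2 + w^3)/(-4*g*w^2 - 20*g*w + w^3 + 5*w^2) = w/(w + 5)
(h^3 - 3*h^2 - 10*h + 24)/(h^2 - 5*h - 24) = (h^2 - 6*h + 8)/(h - 8)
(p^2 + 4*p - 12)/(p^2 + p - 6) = (p + 6)/(p + 3)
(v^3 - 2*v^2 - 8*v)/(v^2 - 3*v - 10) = v*(v - 4)/(v - 5)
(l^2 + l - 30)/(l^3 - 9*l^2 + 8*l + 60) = (l + 6)/(l^2 - 4*l - 12)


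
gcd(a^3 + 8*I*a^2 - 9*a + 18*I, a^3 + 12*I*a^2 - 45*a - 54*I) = a^2 + 9*I*a - 18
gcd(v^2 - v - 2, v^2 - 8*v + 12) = v - 2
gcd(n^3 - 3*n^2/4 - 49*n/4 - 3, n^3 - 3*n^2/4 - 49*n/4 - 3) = n^3 - 3*n^2/4 - 49*n/4 - 3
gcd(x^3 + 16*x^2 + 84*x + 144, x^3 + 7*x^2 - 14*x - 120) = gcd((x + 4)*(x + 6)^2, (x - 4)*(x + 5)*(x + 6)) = x + 6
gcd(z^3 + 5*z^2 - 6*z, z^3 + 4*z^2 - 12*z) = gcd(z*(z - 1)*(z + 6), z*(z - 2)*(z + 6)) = z^2 + 6*z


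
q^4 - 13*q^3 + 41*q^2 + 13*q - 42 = (q - 7)*(q - 6)*(q - 1)*(q + 1)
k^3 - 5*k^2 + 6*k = k*(k - 3)*(k - 2)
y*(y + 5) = y^2 + 5*y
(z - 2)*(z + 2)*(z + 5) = z^3 + 5*z^2 - 4*z - 20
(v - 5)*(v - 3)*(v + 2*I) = v^3 - 8*v^2 + 2*I*v^2 + 15*v - 16*I*v + 30*I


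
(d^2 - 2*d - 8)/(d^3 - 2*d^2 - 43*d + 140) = (d + 2)/(d^2 + 2*d - 35)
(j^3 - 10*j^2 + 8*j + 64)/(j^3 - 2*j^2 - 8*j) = (j - 8)/j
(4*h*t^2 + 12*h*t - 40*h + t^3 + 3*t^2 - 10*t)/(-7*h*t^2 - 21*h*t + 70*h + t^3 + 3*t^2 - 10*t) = (4*h + t)/(-7*h + t)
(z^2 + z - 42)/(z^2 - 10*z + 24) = (z + 7)/(z - 4)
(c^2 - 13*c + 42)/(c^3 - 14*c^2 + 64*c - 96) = (c - 7)/(c^2 - 8*c + 16)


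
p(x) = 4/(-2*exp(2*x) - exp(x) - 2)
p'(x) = 4*(4*exp(2*x) + exp(x))/(-2*exp(2*x) - exp(x) - 2)^2 = (16*exp(x) + 4)*exp(x)/(2*exp(2*x) + exp(x) + 2)^2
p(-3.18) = -1.96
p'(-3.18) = 0.05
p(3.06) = -0.00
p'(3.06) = 0.01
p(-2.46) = -1.90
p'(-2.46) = 0.10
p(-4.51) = -1.99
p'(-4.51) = 0.01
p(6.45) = -0.00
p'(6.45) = 0.00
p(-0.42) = -1.14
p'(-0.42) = 0.77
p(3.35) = -0.00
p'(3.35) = 0.00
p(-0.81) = -1.41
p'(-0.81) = 0.61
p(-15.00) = -2.00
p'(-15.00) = 0.00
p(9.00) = 0.00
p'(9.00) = 0.00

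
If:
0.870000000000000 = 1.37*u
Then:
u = 0.64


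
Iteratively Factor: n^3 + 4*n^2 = (n)*(n^2 + 4*n) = n*(n + 4)*(n)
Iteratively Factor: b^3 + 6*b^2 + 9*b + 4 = (b + 1)*(b^2 + 5*b + 4) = (b + 1)*(b + 4)*(b + 1)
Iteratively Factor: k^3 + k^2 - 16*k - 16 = (k - 4)*(k^2 + 5*k + 4) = (k - 4)*(k + 1)*(k + 4)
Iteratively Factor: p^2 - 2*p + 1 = (p - 1)*(p - 1)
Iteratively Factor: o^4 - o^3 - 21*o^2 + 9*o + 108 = (o + 3)*(o^3 - 4*o^2 - 9*o + 36) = (o + 3)^2*(o^2 - 7*o + 12) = (o - 4)*(o + 3)^2*(o - 3)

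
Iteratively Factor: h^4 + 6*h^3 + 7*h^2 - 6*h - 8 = (h + 4)*(h^3 + 2*h^2 - h - 2) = (h + 2)*(h + 4)*(h^2 - 1) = (h + 1)*(h + 2)*(h + 4)*(h - 1)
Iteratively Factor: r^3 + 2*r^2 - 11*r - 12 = (r - 3)*(r^2 + 5*r + 4) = (r - 3)*(r + 1)*(r + 4)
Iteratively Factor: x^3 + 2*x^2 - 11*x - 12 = (x + 4)*(x^2 - 2*x - 3) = (x - 3)*(x + 4)*(x + 1)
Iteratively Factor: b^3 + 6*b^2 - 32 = (b + 4)*(b^2 + 2*b - 8) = (b - 2)*(b + 4)*(b + 4)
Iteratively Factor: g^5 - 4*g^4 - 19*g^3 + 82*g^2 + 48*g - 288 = (g - 4)*(g^4 - 19*g^2 + 6*g + 72) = (g - 4)*(g + 2)*(g^3 - 2*g^2 - 15*g + 36) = (g - 4)*(g + 2)*(g + 4)*(g^2 - 6*g + 9) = (g - 4)*(g - 3)*(g + 2)*(g + 4)*(g - 3)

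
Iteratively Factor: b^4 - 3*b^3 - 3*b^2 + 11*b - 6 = (b + 2)*(b^3 - 5*b^2 + 7*b - 3) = (b - 1)*(b + 2)*(b^2 - 4*b + 3) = (b - 1)^2*(b + 2)*(b - 3)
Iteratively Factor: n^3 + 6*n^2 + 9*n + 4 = (n + 4)*(n^2 + 2*n + 1) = (n + 1)*(n + 4)*(n + 1)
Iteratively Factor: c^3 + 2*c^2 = (c)*(c^2 + 2*c) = c^2*(c + 2)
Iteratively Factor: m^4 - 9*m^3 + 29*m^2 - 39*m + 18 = (m - 3)*(m^3 - 6*m^2 + 11*m - 6) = (m - 3)*(m - 1)*(m^2 - 5*m + 6) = (m - 3)*(m - 2)*(m - 1)*(m - 3)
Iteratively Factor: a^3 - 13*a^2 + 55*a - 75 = (a - 5)*(a^2 - 8*a + 15) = (a - 5)*(a - 3)*(a - 5)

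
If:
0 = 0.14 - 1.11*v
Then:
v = 0.13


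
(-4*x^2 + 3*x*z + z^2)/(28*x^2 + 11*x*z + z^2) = (-x + z)/(7*x + z)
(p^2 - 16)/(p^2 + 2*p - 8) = (p - 4)/(p - 2)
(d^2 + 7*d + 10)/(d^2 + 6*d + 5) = (d + 2)/(d + 1)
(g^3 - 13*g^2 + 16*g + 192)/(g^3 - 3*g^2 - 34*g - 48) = (g - 8)/(g + 2)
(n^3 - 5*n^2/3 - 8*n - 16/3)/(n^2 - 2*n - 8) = (3*n^2 + 7*n + 4)/(3*(n + 2))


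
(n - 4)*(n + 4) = n^2 - 16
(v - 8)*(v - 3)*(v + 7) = v^3 - 4*v^2 - 53*v + 168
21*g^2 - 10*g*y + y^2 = (-7*g + y)*(-3*g + y)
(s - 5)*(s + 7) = s^2 + 2*s - 35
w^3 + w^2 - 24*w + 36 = (w - 3)*(w - 2)*(w + 6)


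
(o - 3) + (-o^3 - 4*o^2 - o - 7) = -o^3 - 4*o^2 - 10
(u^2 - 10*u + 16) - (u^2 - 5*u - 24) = 40 - 5*u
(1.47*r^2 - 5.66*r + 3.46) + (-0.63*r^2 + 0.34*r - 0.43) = 0.84*r^2 - 5.32*r + 3.03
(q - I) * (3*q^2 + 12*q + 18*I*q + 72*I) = 3*q^3 + 12*q^2 + 15*I*q^2 + 18*q + 60*I*q + 72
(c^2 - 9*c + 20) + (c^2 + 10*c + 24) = 2*c^2 + c + 44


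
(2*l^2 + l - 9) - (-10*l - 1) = 2*l^2 + 11*l - 8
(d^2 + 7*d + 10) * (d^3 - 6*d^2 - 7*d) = d^5 + d^4 - 39*d^3 - 109*d^2 - 70*d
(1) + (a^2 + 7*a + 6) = a^2 + 7*a + 7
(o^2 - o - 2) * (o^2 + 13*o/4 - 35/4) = o^4 + 9*o^3/4 - 14*o^2 + 9*o/4 + 35/2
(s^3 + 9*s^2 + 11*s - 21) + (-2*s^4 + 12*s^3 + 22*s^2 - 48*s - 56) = -2*s^4 + 13*s^3 + 31*s^2 - 37*s - 77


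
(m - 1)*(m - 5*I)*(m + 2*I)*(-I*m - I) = -I*m^4 - 3*m^3 - 9*I*m^2 + 3*m + 10*I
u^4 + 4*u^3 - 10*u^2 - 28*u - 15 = (u - 3)*(u + 1)^2*(u + 5)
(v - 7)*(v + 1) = v^2 - 6*v - 7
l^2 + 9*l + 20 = (l + 4)*(l + 5)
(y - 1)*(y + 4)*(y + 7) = y^3 + 10*y^2 + 17*y - 28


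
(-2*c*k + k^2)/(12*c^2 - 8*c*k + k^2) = -k/(6*c - k)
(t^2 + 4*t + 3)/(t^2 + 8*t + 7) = (t + 3)/(t + 7)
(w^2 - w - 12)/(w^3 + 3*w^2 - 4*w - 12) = (w - 4)/(w^2 - 4)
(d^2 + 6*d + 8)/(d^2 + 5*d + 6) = (d + 4)/(d + 3)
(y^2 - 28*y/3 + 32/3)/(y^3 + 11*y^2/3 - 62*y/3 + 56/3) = (y - 8)/(y^2 + 5*y - 14)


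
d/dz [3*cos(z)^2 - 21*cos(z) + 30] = 3*(7 - 2*cos(z))*sin(z)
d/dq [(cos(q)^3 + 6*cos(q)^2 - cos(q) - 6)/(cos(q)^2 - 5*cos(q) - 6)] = (sin(q)^2 + 12*cos(q) + 23)*sin(q)/(cos(q) - 6)^2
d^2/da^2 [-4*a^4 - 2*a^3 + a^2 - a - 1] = -48*a^2 - 12*a + 2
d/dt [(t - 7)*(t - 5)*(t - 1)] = 3*t^2 - 26*t + 47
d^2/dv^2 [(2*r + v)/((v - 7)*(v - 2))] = 2*(6*r*v^2 - 54*r*v + 134*r + v^3 - 42*v + 126)/(v^6 - 27*v^5 + 285*v^4 - 1485*v^3 + 3990*v^2 - 5292*v + 2744)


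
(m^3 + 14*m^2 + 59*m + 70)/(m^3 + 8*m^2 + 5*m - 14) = (m + 5)/(m - 1)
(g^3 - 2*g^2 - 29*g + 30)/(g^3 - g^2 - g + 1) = (g^2 - g - 30)/(g^2 - 1)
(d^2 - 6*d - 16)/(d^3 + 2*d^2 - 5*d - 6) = (d^2 - 6*d - 16)/(d^3 + 2*d^2 - 5*d - 6)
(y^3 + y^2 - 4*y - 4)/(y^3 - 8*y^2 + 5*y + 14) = (y + 2)/(y - 7)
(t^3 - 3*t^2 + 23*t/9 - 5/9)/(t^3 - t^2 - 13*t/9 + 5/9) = (t - 1)/(t + 1)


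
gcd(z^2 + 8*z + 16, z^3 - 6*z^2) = 1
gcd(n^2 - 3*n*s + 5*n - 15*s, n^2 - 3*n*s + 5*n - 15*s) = -n^2 + 3*n*s - 5*n + 15*s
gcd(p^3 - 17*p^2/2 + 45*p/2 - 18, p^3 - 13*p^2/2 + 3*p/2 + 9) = p - 3/2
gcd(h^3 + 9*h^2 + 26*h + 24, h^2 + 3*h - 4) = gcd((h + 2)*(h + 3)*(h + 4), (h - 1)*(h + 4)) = h + 4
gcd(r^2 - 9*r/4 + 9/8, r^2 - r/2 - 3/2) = r - 3/2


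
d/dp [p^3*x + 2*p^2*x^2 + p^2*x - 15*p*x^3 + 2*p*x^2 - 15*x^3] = x*(3*p^2 + 4*p*x + 2*p - 15*x^2 + 2*x)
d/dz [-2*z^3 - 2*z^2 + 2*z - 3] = -6*z^2 - 4*z + 2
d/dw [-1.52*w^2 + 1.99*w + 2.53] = 1.99 - 3.04*w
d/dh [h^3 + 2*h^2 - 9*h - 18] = 3*h^2 + 4*h - 9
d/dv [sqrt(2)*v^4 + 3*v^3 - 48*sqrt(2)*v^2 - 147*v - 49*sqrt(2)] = 4*sqrt(2)*v^3 + 9*v^2 - 96*sqrt(2)*v - 147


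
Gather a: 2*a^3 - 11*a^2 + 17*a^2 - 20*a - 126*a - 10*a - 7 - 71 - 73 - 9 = 2*a^3 + 6*a^2 - 156*a - 160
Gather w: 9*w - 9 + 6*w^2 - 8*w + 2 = 6*w^2 + w - 7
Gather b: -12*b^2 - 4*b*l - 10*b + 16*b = -12*b^2 + b*(6 - 4*l)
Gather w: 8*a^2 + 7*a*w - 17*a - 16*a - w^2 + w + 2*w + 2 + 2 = 8*a^2 - 33*a - w^2 + w*(7*a + 3) + 4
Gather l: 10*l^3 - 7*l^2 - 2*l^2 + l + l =10*l^3 - 9*l^2 + 2*l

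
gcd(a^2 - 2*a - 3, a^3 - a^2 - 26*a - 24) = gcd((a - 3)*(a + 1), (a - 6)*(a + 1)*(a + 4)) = a + 1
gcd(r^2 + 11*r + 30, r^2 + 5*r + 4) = 1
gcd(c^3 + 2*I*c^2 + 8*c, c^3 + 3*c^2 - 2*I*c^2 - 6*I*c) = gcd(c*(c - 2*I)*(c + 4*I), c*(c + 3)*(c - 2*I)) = c^2 - 2*I*c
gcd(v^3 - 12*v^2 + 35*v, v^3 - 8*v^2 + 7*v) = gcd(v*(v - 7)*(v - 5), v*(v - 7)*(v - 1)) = v^2 - 7*v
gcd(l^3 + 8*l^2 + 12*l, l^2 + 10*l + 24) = l + 6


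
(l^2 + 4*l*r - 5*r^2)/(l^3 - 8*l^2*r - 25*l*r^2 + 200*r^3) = (l - r)/(l^2 - 13*l*r + 40*r^2)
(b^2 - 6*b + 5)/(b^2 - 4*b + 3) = (b - 5)/(b - 3)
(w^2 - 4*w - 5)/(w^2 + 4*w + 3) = (w - 5)/(w + 3)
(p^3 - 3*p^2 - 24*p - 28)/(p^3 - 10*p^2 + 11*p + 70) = (p + 2)/(p - 5)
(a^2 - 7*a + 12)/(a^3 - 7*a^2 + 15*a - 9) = (a - 4)/(a^2 - 4*a + 3)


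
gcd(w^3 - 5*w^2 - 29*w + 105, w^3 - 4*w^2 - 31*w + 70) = w^2 - 2*w - 35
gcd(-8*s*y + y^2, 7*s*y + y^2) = y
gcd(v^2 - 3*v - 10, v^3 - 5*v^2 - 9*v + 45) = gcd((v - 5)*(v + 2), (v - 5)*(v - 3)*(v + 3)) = v - 5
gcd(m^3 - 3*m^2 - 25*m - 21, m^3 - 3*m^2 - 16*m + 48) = 1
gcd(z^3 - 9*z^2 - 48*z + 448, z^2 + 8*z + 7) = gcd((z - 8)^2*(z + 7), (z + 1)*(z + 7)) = z + 7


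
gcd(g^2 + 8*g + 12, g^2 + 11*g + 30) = g + 6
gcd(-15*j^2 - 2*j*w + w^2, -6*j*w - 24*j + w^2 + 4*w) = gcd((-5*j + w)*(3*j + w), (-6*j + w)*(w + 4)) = 1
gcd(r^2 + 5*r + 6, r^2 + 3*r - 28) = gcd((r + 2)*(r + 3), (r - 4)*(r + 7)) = 1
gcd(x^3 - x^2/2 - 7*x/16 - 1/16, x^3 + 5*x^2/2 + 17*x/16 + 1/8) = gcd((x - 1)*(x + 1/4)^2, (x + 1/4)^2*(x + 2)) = x^2 + x/2 + 1/16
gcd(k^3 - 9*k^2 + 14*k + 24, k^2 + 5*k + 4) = k + 1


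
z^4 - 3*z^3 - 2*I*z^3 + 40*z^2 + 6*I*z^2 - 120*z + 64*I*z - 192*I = (z - 3)*(z - 8*I)*(z + 2*I)*(z + 4*I)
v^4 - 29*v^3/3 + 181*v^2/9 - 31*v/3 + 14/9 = (v - 7)*(v - 2)*(v - 1/3)^2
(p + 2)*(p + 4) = p^2 + 6*p + 8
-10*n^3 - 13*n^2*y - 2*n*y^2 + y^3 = (-5*n + y)*(n + y)*(2*n + y)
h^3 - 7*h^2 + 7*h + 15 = (h - 5)*(h - 3)*(h + 1)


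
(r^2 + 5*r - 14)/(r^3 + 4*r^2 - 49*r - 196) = (r - 2)/(r^2 - 3*r - 28)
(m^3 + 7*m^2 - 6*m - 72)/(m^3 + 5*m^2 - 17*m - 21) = (m^2 + 10*m + 24)/(m^2 + 8*m + 7)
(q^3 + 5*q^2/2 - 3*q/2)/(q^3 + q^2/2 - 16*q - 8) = q*(2*q^2 + 5*q - 3)/(2*q^3 + q^2 - 32*q - 16)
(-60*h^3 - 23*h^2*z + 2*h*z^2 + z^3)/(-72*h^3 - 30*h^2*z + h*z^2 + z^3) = (-5*h + z)/(-6*h + z)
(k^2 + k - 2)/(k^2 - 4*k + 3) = (k + 2)/(k - 3)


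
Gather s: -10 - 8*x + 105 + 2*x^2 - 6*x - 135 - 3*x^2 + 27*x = -x^2 + 13*x - 40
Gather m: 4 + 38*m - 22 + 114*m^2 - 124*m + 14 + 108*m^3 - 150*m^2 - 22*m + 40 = 108*m^3 - 36*m^2 - 108*m + 36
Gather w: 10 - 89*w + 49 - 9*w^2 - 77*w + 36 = -9*w^2 - 166*w + 95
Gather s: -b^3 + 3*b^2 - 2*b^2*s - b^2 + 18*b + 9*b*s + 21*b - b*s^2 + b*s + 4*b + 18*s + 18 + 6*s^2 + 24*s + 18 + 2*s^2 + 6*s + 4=-b^3 + 2*b^2 + 43*b + s^2*(8 - b) + s*(-2*b^2 + 10*b + 48) + 40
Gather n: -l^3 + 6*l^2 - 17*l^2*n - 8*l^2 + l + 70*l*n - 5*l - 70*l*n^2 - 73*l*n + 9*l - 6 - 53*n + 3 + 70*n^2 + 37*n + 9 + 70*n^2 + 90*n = -l^3 - 2*l^2 + 5*l + n^2*(140 - 70*l) + n*(-17*l^2 - 3*l + 74) + 6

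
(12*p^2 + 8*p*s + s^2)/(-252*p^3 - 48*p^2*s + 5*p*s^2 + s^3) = (-2*p - s)/(42*p^2 + p*s - s^2)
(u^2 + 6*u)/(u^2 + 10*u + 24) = u/(u + 4)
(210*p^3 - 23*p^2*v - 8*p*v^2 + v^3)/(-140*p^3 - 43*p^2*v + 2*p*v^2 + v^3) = (-6*p + v)/(4*p + v)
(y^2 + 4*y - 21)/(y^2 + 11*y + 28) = (y - 3)/(y + 4)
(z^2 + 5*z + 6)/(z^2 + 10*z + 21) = (z + 2)/(z + 7)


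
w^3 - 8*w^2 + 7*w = w*(w - 7)*(w - 1)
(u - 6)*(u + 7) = u^2 + u - 42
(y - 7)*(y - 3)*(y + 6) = y^3 - 4*y^2 - 39*y + 126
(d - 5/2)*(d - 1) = d^2 - 7*d/2 + 5/2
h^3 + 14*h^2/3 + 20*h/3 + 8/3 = (h + 2/3)*(h + 2)^2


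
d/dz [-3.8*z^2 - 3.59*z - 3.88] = -7.6*z - 3.59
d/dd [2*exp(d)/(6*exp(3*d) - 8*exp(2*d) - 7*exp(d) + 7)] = (-24*exp(3*d) + 16*exp(2*d) + 14)*exp(d)/(36*exp(6*d) - 96*exp(5*d) - 20*exp(4*d) + 196*exp(3*d) - 63*exp(2*d) - 98*exp(d) + 49)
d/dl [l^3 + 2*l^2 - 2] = l*(3*l + 4)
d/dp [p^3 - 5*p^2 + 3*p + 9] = 3*p^2 - 10*p + 3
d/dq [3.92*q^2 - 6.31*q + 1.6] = 7.84*q - 6.31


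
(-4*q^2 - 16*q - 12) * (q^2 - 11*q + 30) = -4*q^4 + 28*q^3 + 44*q^2 - 348*q - 360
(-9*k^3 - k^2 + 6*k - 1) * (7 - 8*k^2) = 72*k^5 + 8*k^4 - 111*k^3 + k^2 + 42*k - 7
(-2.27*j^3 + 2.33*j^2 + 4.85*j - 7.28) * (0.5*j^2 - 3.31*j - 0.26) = -1.135*j^5 + 8.6787*j^4 - 4.6971*j^3 - 20.2993*j^2 + 22.8358*j + 1.8928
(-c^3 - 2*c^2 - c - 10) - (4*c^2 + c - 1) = -c^3 - 6*c^2 - 2*c - 9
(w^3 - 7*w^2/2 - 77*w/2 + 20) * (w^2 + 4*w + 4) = w^5 + w^4/2 - 97*w^3/2 - 148*w^2 - 74*w + 80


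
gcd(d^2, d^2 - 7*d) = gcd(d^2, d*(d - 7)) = d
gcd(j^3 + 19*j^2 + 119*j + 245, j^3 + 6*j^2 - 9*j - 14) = j + 7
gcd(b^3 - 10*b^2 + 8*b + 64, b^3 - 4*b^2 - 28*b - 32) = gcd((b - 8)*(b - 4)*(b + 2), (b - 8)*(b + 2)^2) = b^2 - 6*b - 16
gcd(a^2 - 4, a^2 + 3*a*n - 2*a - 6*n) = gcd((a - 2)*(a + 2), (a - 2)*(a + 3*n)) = a - 2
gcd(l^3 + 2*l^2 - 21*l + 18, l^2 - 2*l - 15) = 1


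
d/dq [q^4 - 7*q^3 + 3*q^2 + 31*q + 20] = 4*q^3 - 21*q^2 + 6*q + 31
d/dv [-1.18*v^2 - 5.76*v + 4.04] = -2.36*v - 5.76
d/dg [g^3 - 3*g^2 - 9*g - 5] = 3*g^2 - 6*g - 9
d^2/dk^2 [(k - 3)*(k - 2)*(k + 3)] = 6*k - 4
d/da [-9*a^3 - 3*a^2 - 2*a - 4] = -27*a^2 - 6*a - 2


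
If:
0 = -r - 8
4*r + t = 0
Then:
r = -8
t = 32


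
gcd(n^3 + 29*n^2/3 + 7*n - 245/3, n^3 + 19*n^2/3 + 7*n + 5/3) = n + 5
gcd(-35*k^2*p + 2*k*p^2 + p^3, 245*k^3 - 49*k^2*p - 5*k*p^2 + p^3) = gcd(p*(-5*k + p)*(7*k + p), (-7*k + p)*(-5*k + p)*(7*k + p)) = -35*k^2 + 2*k*p + p^2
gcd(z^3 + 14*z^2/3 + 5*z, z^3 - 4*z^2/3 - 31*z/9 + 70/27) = z + 5/3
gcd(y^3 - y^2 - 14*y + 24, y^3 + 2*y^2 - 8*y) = y^2 + 2*y - 8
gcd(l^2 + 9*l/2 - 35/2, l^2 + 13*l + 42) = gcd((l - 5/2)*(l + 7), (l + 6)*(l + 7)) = l + 7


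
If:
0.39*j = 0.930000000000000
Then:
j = 2.38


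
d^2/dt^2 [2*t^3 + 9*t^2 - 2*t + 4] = 12*t + 18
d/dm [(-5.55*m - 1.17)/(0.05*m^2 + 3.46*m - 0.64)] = (0.2775*m^2 + 0.117000000000001*m + 7.6002)/(0.0025*m^4 + 0.346*m^3 + 11.9076*m^2 - 4.4288*m + 0.4096)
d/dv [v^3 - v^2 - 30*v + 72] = 3*v^2 - 2*v - 30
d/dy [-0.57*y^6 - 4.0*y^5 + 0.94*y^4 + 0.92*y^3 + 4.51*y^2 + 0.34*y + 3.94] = -3.42*y^5 - 20.0*y^4 + 3.76*y^3 + 2.76*y^2 + 9.02*y + 0.34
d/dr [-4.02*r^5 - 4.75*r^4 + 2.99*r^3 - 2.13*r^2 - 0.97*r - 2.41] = -20.1*r^4 - 19.0*r^3 + 8.97*r^2 - 4.26*r - 0.97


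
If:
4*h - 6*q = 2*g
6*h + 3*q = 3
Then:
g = 1 - 4*q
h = 1/2 - q/2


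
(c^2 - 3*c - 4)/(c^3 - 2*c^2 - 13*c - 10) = (c - 4)/(c^2 - 3*c - 10)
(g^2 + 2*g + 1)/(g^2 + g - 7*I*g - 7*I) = (g + 1)/(g - 7*I)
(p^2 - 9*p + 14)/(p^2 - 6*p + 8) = (p - 7)/(p - 4)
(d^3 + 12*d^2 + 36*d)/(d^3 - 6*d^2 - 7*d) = (d^2 + 12*d + 36)/(d^2 - 6*d - 7)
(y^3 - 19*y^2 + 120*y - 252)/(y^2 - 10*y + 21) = (y^2 - 12*y + 36)/(y - 3)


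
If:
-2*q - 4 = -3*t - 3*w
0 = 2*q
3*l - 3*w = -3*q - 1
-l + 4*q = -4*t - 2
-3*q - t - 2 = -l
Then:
No Solution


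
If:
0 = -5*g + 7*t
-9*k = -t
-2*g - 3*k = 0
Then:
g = 0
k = 0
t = 0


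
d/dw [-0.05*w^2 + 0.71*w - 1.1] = 0.71 - 0.1*w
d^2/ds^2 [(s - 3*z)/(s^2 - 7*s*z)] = 2*(s*(-3*s + 10*z)*(s - 7*z) + (s - 3*z)*(2*s - 7*z)^2)/(s^3*(s - 7*z)^3)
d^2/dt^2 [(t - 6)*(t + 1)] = 2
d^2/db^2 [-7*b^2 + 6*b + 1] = -14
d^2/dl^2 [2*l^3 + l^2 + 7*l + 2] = 12*l + 2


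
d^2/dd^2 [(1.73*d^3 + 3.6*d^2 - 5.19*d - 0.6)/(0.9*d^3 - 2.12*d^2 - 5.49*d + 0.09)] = (3.5527136788005e-15*d^7 + 12.43368*d^6 + 26.06418*d^5 + 158.62716*d^4 - 62.559498*d^3 + 5.64496199999996*d^2 - 47.465514*d - 41.467518)/(0.729*d^9 - 5.1516*d^8 - 1.20582*d^7 + 53.540092*d^6 + 6.325182*d^5 - 193.145688*d^4 - 159.162327*d^3 + 8.086311*d^2 - 0.133407*d + 0.000729)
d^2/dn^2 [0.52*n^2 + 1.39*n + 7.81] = 1.04000000000000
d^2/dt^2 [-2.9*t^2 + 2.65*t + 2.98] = -5.80000000000000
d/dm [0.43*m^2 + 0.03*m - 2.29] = 0.86*m + 0.03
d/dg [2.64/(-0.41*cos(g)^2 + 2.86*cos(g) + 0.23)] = (7.5504 - 2.1648*cos(g))*sin(g)/(-0.41*cos(g)^2 + 2.86*cos(g) + 0.23)^2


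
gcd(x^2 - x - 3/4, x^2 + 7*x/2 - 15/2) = x - 3/2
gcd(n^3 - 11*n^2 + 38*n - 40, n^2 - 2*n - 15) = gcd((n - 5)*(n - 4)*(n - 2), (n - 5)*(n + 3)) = n - 5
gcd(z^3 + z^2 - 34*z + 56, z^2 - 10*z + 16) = z - 2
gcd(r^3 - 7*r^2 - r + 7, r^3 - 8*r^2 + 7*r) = r^2 - 8*r + 7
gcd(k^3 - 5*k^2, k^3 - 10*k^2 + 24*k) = k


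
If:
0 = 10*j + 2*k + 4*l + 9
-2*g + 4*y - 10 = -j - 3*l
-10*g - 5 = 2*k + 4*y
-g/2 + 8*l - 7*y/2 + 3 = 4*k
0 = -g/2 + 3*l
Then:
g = -6240/5653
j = -3062/5653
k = -16097/11306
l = -1040/5653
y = 12558/5653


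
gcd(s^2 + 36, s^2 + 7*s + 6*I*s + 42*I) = s + 6*I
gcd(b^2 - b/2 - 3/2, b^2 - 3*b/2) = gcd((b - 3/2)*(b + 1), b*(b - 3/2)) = b - 3/2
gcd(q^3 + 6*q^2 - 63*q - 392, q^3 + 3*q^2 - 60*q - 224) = q^2 - q - 56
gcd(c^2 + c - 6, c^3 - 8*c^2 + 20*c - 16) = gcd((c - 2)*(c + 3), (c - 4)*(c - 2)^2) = c - 2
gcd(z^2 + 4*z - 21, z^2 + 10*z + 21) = z + 7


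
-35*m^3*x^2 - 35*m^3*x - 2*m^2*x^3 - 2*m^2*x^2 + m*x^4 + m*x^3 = x*(-7*m + x)*(5*m + x)*(m*x + m)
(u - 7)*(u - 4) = u^2 - 11*u + 28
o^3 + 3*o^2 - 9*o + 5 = (o - 1)^2*(o + 5)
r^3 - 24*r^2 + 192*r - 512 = (r - 8)^3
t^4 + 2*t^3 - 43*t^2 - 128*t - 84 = (t - 7)*(t + 1)*(t + 2)*(t + 6)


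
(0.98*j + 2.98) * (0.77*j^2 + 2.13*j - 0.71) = 0.7546*j^3 + 4.382*j^2 + 5.6516*j - 2.1158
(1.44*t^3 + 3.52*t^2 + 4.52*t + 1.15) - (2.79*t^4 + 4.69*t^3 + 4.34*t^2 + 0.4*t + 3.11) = -2.79*t^4 - 3.25*t^3 - 0.82*t^2 + 4.12*t - 1.96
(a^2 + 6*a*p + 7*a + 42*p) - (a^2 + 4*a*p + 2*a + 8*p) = 2*a*p + 5*a + 34*p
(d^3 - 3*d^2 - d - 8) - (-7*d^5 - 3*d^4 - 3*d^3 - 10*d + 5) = 7*d^5 + 3*d^4 + 4*d^3 - 3*d^2 + 9*d - 13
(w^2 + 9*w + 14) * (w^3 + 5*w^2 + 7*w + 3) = w^5 + 14*w^4 + 66*w^3 + 136*w^2 + 125*w + 42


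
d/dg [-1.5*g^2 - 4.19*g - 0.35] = -3.0*g - 4.19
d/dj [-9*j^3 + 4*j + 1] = 4 - 27*j^2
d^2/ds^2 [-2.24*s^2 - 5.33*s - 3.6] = -4.48000000000000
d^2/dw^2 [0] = 0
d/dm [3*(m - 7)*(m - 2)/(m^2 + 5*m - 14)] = 42/(m^2 + 14*m + 49)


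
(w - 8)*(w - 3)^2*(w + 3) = w^4 - 11*w^3 + 15*w^2 + 99*w - 216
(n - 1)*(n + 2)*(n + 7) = n^3 + 8*n^2 + 5*n - 14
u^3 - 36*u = u*(u - 6)*(u + 6)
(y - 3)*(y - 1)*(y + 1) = y^3 - 3*y^2 - y + 3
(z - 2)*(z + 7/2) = z^2 + 3*z/2 - 7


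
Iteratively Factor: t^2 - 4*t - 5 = (t + 1)*(t - 5)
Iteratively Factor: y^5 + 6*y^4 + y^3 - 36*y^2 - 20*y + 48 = (y + 2)*(y^4 + 4*y^3 - 7*y^2 - 22*y + 24) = (y + 2)*(y + 3)*(y^3 + y^2 - 10*y + 8) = (y + 2)*(y + 3)*(y + 4)*(y^2 - 3*y + 2) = (y - 1)*(y + 2)*(y + 3)*(y + 4)*(y - 2)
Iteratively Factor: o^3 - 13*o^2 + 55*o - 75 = (o - 3)*(o^2 - 10*o + 25) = (o - 5)*(o - 3)*(o - 5)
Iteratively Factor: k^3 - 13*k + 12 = (k + 4)*(k^2 - 4*k + 3) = (k - 3)*(k + 4)*(k - 1)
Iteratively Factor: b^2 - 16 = (b + 4)*(b - 4)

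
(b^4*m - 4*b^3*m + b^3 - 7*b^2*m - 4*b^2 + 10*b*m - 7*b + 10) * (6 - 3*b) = -3*b^5*m + 18*b^4*m - 3*b^4 - 3*b^3*m + 18*b^3 - 72*b^2*m - 3*b^2 + 60*b*m - 72*b + 60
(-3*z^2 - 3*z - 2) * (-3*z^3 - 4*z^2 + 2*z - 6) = 9*z^5 + 21*z^4 + 12*z^3 + 20*z^2 + 14*z + 12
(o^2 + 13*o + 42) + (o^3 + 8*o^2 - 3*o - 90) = o^3 + 9*o^2 + 10*o - 48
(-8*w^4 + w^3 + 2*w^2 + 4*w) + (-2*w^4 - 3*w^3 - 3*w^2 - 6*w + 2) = -10*w^4 - 2*w^3 - w^2 - 2*w + 2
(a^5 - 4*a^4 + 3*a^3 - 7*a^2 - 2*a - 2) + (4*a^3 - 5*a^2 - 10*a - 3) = a^5 - 4*a^4 + 7*a^3 - 12*a^2 - 12*a - 5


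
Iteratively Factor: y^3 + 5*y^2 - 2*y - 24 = (y + 3)*(y^2 + 2*y - 8) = (y + 3)*(y + 4)*(y - 2)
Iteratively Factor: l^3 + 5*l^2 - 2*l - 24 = (l + 4)*(l^2 + l - 6) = (l - 2)*(l + 4)*(l + 3)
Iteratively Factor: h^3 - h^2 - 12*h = (h)*(h^2 - h - 12) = h*(h - 4)*(h + 3)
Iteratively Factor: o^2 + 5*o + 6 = (o + 2)*(o + 3)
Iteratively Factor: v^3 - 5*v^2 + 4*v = (v - 4)*(v^2 - v) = v*(v - 4)*(v - 1)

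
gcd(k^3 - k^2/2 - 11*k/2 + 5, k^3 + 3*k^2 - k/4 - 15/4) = k^2 + 3*k/2 - 5/2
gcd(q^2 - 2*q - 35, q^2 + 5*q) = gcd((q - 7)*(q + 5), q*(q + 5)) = q + 5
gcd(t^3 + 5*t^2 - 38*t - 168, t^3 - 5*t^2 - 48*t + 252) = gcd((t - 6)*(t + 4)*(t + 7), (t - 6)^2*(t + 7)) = t^2 + t - 42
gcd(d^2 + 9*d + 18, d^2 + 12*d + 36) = d + 6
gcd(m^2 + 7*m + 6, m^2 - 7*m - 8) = m + 1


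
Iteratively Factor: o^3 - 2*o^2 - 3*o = (o)*(o^2 - 2*o - 3) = o*(o - 3)*(o + 1)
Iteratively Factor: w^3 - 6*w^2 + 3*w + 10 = (w - 5)*(w^2 - w - 2) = (w - 5)*(w + 1)*(w - 2)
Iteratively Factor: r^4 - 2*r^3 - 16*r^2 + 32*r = (r - 2)*(r^3 - 16*r) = r*(r - 2)*(r^2 - 16) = r*(r - 2)*(r + 4)*(r - 4)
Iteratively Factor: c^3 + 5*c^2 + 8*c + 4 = (c + 2)*(c^2 + 3*c + 2) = (c + 1)*(c + 2)*(c + 2)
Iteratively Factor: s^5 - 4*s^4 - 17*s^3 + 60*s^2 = (s)*(s^4 - 4*s^3 - 17*s^2 + 60*s) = s*(s + 4)*(s^3 - 8*s^2 + 15*s) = s^2*(s + 4)*(s^2 - 8*s + 15) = s^2*(s - 5)*(s + 4)*(s - 3)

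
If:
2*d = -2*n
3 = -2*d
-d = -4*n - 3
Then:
No Solution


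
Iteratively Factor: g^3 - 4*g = (g)*(g^2 - 4) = g*(g - 2)*(g + 2)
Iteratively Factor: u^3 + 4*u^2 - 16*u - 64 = (u + 4)*(u^2 - 16) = (u - 4)*(u + 4)*(u + 4)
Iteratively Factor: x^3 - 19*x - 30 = (x + 3)*(x^2 - 3*x - 10) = (x + 2)*(x + 3)*(x - 5)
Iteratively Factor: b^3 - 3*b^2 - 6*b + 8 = (b + 2)*(b^2 - 5*b + 4) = (b - 4)*(b + 2)*(b - 1)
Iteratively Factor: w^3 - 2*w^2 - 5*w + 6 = (w - 1)*(w^2 - w - 6) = (w - 1)*(w + 2)*(w - 3)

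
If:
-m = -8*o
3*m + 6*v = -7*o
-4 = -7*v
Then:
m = -192/217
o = -24/217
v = 4/7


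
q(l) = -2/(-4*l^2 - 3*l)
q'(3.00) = -0.03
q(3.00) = 0.04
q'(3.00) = -0.03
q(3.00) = 0.04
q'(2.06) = -0.07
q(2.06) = 0.09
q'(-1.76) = 0.44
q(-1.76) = 0.28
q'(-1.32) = 1.67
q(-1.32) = 0.66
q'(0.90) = -0.58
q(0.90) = 0.34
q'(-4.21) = 0.02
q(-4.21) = 0.03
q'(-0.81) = 184.17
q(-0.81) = 10.29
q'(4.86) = -0.01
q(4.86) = 0.02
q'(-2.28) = 0.16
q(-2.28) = 0.14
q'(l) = -2*(8*l + 3)/(-4*l^2 - 3*l)^2 = 2*(-8*l - 3)/(l^2*(4*l + 3)^2)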